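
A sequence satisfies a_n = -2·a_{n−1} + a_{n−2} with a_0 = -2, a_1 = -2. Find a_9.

With companion matrix T = [[-2, 1], [1, 0]], [a_n, a_{n−1}]ᵀ = T·[a_{n−1}, a_{n−2}]ᵀ, so [a_9, a_8]ᵀ = T^8·[a_1, a_0]ᵀ.
T^8 = [[985, -408], [-408, 169]], giving [a_9, a_8]ᵀ = [[-1154], [478]].

-1154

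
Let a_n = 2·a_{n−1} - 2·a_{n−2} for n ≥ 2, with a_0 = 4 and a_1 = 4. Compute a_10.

0

With companion matrix Q = [[2, -2], [1, 0]], [a_n, a_{n−1}]ᵀ = Q·[a_{n−1}, a_{n−2}]ᵀ, so [a_10, a_9]ᵀ = Q⁹·[a_1, a_0]ᵀ.
Q⁹ = [[32, -32], [16, 0]], giving [a_10, a_9]ᵀ = [[0], [64]].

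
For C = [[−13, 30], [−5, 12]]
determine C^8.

tr C = −1 and det C = −6, so the characteristic polynomial is λ² − (−1)λ + (−6) with roots −3 and 2.
Eigenvectors give P = [[−3, −2], [−1, −1]] with P⁻¹ = [[−1, 2], [1, −3]], and C = P·diag(−3, 2)·P⁻¹.
Then C^8 = P·diag(6561, 256)·P⁻¹ = [[−19683, −512], [−6561, −256]] · [[−1, 2], [1, −3]] = [[19171, −37830], [6305, −12354]].

[[19171, −37830], [6305, −12354]]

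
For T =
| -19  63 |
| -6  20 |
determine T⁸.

tr T = 1 and det T = -2, so the characteristic polynomial is λ² − (1)λ + (-2) with roots 2 and -1.
Eigenvectors give P = [[-3, -7], [-1, -2]] with P⁻¹ = [[2, -7], [-1, 3]], and T = P·diag(2, -1)·P⁻¹.
Then T⁸ = P·diag(256, 1)·P⁻¹ = [[-768, -7], [-256, -2]] · [[2, -7], [-1, 3]] = [[-1529, 5355], [-510, 1786]].

[[-1529, 5355], [-510, 1786]]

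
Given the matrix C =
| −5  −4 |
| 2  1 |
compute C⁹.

tr C = −4 and det C = 3, so the characteristic polynomial is λ² − (−4)λ + (3) with roots −1 and −3.
Eigenvectors give P = [[−1, −2], [1, 1]] with P⁻¹ = [[1, 2], [−1, −1]], and C = P·diag(−1, −3)·P⁻¹.
Then C⁹ = P·diag(−1, −19683)·P⁻¹ = [[1, 39366], [−1, −19683]] · [[1, 2], [−1, −1]] = [[−39365, −39364], [19682, 19681]].

[[−39365, −39364], [19682, 19681]]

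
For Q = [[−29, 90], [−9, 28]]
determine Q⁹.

tr Q = −1 and det Q = −2, so the characteristic polynomial is λ² − (−1)λ + (−2) with roots 1 and −2.
Eigenvectors give P = [[−3, 10], [−1, 3]] with P⁻¹ = [[3, −10], [1, −3]], and Q = P·diag(1, −2)·P⁻¹.
Then Q⁹ = P·diag(1, −512)·P⁻¹ = [[−3, −5120], [−1, −1536]] · [[3, −10], [1, −3]] = [[−5129, 15390], [−1539, 4618]].

[[−5129, 15390], [−1539, 4618]]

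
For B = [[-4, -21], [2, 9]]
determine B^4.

tr B = 5 and det B = 6, so the characteristic polynomial is λ² − (5)λ + (6) with roots 3 and 2.
Eigenvectors give P = [[-3, 7], [1, -2]] with P⁻¹ = [[2, 7], [1, 3]], and B = P·diag(3, 2)·P⁻¹.
Then B^4 = P·diag(81, 16)·P⁻¹ = [[-243, 112], [81, -32]] · [[2, 7], [1, 3]] = [[-374, -1365], [130, 471]].

[[-374, -1365], [130, 471]]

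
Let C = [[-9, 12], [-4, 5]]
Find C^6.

[[2913, -4368], [1456, -2183]]

tr C = -4 and det C = 3, so the characteristic polynomial is λ² − (-4)λ + (3) with roots -1 and -3.
Eigenvectors give P = [[3, 2], [2, 1]] with P⁻¹ = [[-1, 2], [2, -3]], and C = P·diag(-1, -3)·P⁻¹.
Then C^6 = P·diag(1, 729)·P⁻¹ = [[3, 1458], [2, 729]] · [[-1, 2], [2, -3]] = [[2913, -4368], [1456, -2183]].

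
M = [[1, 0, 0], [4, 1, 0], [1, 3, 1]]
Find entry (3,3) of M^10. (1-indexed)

1

M = I + N where N = [[0, 0, 0], [4, 0, 0], [1, 3, 0]] is strictly lower-triangular, so N^3 = 0.
(I + N)^10 = I + 10·N + 45·N^2 = [[1, 0, 0], [40, 1, 0], [550, 30, 1]].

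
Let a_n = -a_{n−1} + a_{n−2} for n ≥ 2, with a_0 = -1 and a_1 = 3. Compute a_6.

-29

With companion matrix T = [[-1, 1], [1, 0]], [a_n, a_{n−1}]ᵀ = T·[a_{n−1}, a_{n−2}]ᵀ, so [a_6, a_5]ᵀ = T⁵·[a_1, a_0]ᵀ.
T⁵ = [[-8, 5], [5, -3]], giving [a_6, a_5]ᵀ = [[-29], [18]].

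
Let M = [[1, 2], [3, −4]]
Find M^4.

M^2 = [[7, −6], [−9, 22]]
M^3 = [[−11, 38], [57, −106]]
M^4 = [[103, −174], [−261, 538]]

[[103, −174], [−261, 538]]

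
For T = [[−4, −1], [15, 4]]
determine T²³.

[[−4, −1], [15, 4]]

T² = I (check: tr T = 0 and det T = −1), so T²³ = T since 23 is odd.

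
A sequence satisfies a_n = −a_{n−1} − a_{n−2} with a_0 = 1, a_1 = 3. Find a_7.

With companion matrix T = [[−1, −1], [1, 0]], [a_n, a_{n−1}]ᵀ = T·[a_{n−1}, a_{n−2}]ᵀ, so [a_7, a_6]ᵀ = T⁶·[a_1, a_0]ᵀ.
T⁶ = [[1, 0], [0, 1]], giving [a_7, a_6]ᵀ = [[3], [1]].

3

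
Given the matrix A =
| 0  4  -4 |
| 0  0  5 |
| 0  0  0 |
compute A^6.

A is strictly triangular, hence nilpotent: A^3 = 0, so A^6 = 0.

[[0, 0, 0], [0, 0, 0], [0, 0, 0]]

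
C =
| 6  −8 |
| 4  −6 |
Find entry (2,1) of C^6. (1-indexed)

tr C = 0 and det C = −4, so the characteristic polynomial is λ² − (0)λ + (−4) with roots 2 and −2.
Eigenvectors give P = [[−2, 1], [−1, 1]] with P⁻¹ = [[−1, 1], [−1, 2]], and C = P·diag(2, −2)·P⁻¹.
Then C^6 = P·diag(64, 64)·P⁻¹ = [[−128, 64], [−64, 64]] · [[−1, 1], [−1, 2]] = [[64, 0], [0, 64]].

0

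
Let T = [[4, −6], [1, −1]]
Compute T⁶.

[[190, −378], [63, −125]]

tr T = 3 and det T = 2, so the characteristic polynomial is λ² − (3)λ + (2) with roots 2 and 1.
Eigenvectors give P = [[3, −2], [1, −1]] with P⁻¹ = [[1, −2], [1, −3]], and T = P·diag(2, 1)·P⁻¹.
Then T⁶ = P·diag(64, 1)·P⁻¹ = [[192, −2], [64, −1]] · [[1, −2], [1, −3]] = [[190, −378], [63, −125]].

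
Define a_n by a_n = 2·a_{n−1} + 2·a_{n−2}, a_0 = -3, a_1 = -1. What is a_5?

-140

With companion matrix Q = [[2, 2], [1, 0]], [a_n, a_{n−1}]ᵀ = Q·[a_{n−1}, a_{n−2}]ᵀ, so [a_5, a_4]ᵀ = Q⁴·[a_1, a_0]ᵀ.
Q⁴ = [[44, 32], [16, 12]], giving [a_5, a_4]ᵀ = [[-140], [-52]].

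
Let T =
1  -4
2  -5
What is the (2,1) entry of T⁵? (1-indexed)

242

tr T = -4 and det T = 3, so the characteristic polynomial is λ² − (-4)λ + (3) with roots -3 and -1.
Eigenvectors give P = [[1, 2], [1, 1]] with P⁻¹ = [[-1, 2], [1, -1]], and T = P·diag(-3, -1)·P⁻¹.
Then T⁵ = P·diag(-243, -1)·P⁻¹ = [[-243, -2], [-243, -1]] · [[-1, 2], [1, -1]] = [[241, -484], [242, -485]].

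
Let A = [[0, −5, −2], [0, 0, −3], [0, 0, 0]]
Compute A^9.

A is strictly triangular, hence nilpotent: A^3 = 0, so A^9 = 0.

[[0, 0, 0], [0, 0, 0], [0, 0, 0]]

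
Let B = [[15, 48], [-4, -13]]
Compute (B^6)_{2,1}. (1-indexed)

-728

tr B = 2 and det B = -3, so the characteristic polynomial is λ² − (2)λ + (-3) with roots 3 and -1.
Eigenvectors give P = [[4, -3], [-1, 1]] with P⁻¹ = [[1, 3], [1, 4]], and B = P·diag(3, -1)·P⁻¹.
Then B^6 = P·diag(729, 1)·P⁻¹ = [[2916, -3], [-729, 1]] · [[1, 3], [1, 4]] = [[2913, 8736], [-728, -2183]].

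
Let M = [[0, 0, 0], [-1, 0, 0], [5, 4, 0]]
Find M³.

[[0, 0, 0], [0, 0, 0], [0, 0, 0]]

M is strictly triangular, hence nilpotent: M³ = 0, so M³ = 0.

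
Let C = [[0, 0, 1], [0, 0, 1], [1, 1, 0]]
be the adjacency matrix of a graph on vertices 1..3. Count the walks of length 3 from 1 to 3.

The number of length-3 walks from vertex 1 to vertex 3 is entry (1,3) of C³, where C is the adjacency matrix.
C² = [[1, 1, 0], [1, 1, 0], [0, 0, 2]]
C³ = [[0, 0, 2], [0, 0, 2], [2, 2, 0]]

2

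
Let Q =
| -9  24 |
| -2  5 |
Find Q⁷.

tr Q = -4 and det Q = 3, so the characteristic polynomial is λ² − (-4)λ + (3) with roots -1 and -3.
Eigenvectors give P = [[3, 4], [1, 1]] with P⁻¹ = [[-1, 4], [1, -3]], and Q = P·diag(-1, -3)·P⁻¹.
Then Q⁷ = P·diag(-1, -2187)·P⁻¹ = [[-3, -8748], [-1, -2187]] · [[-1, 4], [1, -3]] = [[-8745, 26232], [-2186, 6557]].

[[-8745, 26232], [-2186, 6557]]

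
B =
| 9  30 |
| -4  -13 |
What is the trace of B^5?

tr B = -4 and det B = 3, so the characteristic polynomial is λ² − (-4)λ + (3) with roots -1 and -3.
Eigenvectors give P = [[-3, -5], [1, 2]] with P⁻¹ = [[-2, -5], [1, 3]], and B = P·diag(-1, -3)·P⁻¹.
Then B^5 = P·diag(-1, -243)·P⁻¹ = [[3, 1215], [-1, -486]] · [[-2, -5], [1, 3]] = [[1209, 3630], [-484, -1453]].

-244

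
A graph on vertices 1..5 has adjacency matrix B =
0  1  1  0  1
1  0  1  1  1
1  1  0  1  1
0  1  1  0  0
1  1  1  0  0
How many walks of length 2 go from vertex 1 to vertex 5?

2

The number of length-2 walks from vertex 1 to vertex 5 is entry (1,5) of B², where B is the adjacency matrix.
B² = [[3, 2, 2, 2, 2], [2, 4, 3, 1, 2], [2, 3, 4, 1, 2], [2, 1, 1, 2, 2], [2, 2, 2, 2, 3]]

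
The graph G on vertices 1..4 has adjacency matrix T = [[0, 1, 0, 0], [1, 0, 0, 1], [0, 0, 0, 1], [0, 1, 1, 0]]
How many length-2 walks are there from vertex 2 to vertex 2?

The number of length-2 walks from vertex 2 to vertex 2 is entry (2,2) of T², where T is the adjacency matrix.
T² = [[1, 0, 0, 1], [0, 2, 1, 0], [0, 1, 1, 0], [1, 0, 0, 2]]

2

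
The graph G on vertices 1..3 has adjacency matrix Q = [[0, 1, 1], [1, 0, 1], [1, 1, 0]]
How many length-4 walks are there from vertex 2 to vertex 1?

The number of length-4 walks from vertex 2 to vertex 1 is entry (2,1) of Q⁴, where Q is the adjacency matrix.
Q² = [[2, 1, 1], [1, 2, 1], [1, 1, 2]]
Q³ = [[2, 3, 3], [3, 2, 3], [3, 3, 2]]
Q⁴ = [[6, 5, 5], [5, 6, 5], [5, 5, 6]]

5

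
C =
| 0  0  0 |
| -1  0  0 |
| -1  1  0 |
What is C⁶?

C is strictly triangular, hence nilpotent: C³ = 0, so C⁶ = 0.

[[0, 0, 0], [0, 0, 0], [0, 0, 0]]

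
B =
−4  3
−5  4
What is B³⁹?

[[−4, 3], [−5, 4]]

B² = I (check: tr B = 0 and det B = −1), so B³⁹ = B since 39 is odd.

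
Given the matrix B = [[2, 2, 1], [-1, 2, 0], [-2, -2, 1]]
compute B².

[[0, 6, 3], [-4, 2, -1], [-4, -10, -1]]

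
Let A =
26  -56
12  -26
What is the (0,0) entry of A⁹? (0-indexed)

6656

tr A = 0 and det A = -4, so the characteristic polynomial is λ² − (0)λ + (-4) with roots -2 and 2.
Eigenvectors give P = [[-2, -7], [-1, -3]] with P⁻¹ = [[3, -7], [-1, 2]], and A = P·diag(-2, 2)·P⁻¹.
Then A⁹ = P·diag(-512, 512)·P⁻¹ = [[1024, -3584], [512, -1536]] · [[3, -7], [-1, 2]] = [[6656, -14336], [3072, -6656]].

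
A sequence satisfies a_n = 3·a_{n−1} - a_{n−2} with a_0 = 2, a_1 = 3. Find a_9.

5778

With companion matrix C = [[3, -1], [1, 0]], [a_n, a_{n−1}]ᵀ = C·[a_{n−1}, a_{n−2}]ᵀ, so [a_9, a_8]ᵀ = C^8·[a_1, a_0]ᵀ.
C^8 = [[2584, -987], [987, -377]], giving [a_9, a_8]ᵀ = [[5778], [2207]].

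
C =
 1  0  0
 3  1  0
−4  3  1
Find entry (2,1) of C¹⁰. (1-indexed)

30

C = I + N where N = [[0, 0, 0], [3, 0, 0], [−4, 3, 0]] is strictly lower-triangular, so N³ = 0.
(I + N)¹⁰ = I + 10·N + 45·N² = [[1, 0, 0], [30, 1, 0], [365, 30, 1]].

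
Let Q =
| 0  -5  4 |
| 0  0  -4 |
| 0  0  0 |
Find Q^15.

[[0, 0, 0], [0, 0, 0], [0, 0, 0]]

Q is strictly triangular, hence nilpotent: Q^3 = 0, so Q^15 = 0.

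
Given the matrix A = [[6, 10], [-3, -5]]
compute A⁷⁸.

A² = A (a projection; rank 1, trace 1), so A⁷⁸ = A.

[[6, 10], [-3, -5]]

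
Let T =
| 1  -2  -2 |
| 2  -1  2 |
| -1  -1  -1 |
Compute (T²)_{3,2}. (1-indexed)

4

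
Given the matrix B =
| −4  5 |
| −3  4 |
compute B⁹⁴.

[[1, 0], [0, 1]]

B² = I (check: tr B = 0 and det B = −1), so B⁹⁴ = I since 94 is even.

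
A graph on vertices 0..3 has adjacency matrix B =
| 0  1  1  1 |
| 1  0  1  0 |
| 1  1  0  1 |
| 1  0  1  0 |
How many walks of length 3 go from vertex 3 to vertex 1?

The number of length-3 walks from vertex 3 to vertex 1 is entry (3,1) of B^3, where B is the adjacency matrix.
B^2 = [[3, 1, 2, 1], [1, 2, 1, 2], [2, 1, 3, 1], [1, 2, 1, 2]]
B^3 = [[4, 5, 5, 5], [5, 2, 5, 2], [5, 5, 4, 5], [5, 2, 5, 2]]

2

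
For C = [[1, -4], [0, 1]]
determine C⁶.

C = I + N where N = [[0, -4], [0, 0]] is strictly upper-triangular, so N² = 0.
(I + N)⁶ = I + 6·N = [[1, -24], [0, 1]].

[[1, -24], [0, 1]]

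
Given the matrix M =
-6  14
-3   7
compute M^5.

M² = M (a projection; rank 1, trace 1), so M^5 = M.

[[-6, 14], [-3, 7]]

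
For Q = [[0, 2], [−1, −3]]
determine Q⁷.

tr Q = −3 and det Q = 2, so the characteristic polynomial is λ² − (−3)λ + (2) with roots −2 and −1.
Eigenvectors give P = [[−1, 2], [1, −1]] with P⁻¹ = [[1, 2], [1, 1]], and Q = P·diag(−2, −1)·P⁻¹.
Then Q⁷ = P·diag(−128, −1)·P⁻¹ = [[128, −2], [−128, 1]] · [[1, 2], [1, 1]] = [[126, 254], [−127, −255]].

[[126, 254], [−127, −255]]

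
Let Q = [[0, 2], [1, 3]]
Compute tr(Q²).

13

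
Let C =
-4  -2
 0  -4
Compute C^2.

[[16, 16], [0, 16]]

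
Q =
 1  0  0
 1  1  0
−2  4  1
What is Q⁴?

[[1, 0, 0], [4, 1, 0], [16, 16, 1]]

Q = I + N where N = [[0, 0, 0], [1, 0, 0], [−2, 4, 0]] is strictly lower-triangular, so N³ = 0.
(I + N)⁴ = I + 4·N + 6·N² = [[1, 0, 0], [4, 1, 0], [16, 16, 1]].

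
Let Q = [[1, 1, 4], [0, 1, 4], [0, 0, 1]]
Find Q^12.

Q = I + N where N = [[0, 1, 4], [0, 0, 4], [0, 0, 0]] is strictly upper-triangular, so N^3 = 0.
(I + N)^12 = I + 12·N + 66·N^2 = [[1, 12, 312], [0, 1, 48], [0, 0, 1]].

[[1, 12, 312], [0, 1, 48], [0, 0, 1]]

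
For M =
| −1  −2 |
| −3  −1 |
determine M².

[[7, 4], [6, 7]]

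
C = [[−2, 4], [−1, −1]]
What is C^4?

[[−36, 36], [−9, −27]]

C^2 = [[0, −12], [3, −3]]
C^3 = [[12, 12], [−3, 15]]
C^4 = [[−36, 36], [−9, −27]]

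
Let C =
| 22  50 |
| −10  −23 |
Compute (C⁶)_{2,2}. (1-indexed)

tr C = −1 and det C = −6, so the characteristic polynomial is λ² − (−1)λ + (−6) with roots 2 and −3.
Eigenvectors give P = [[5, −2], [−2, 1]] with P⁻¹ = [[1, 2], [2, 5]], and C = P·diag(2, −3)·P⁻¹.
Then C⁶ = P·diag(64, 729)·P⁻¹ = [[320, −1458], [−128, 729]] · [[1, 2], [2, 5]] = [[−2596, −6650], [1330, 3389]].

3389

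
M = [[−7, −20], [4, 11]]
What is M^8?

[[−26239, −65600], [13120, 32801]]

tr M = 4 and det M = 3, so the characteristic polynomial is λ² − (4)λ + (3) with roots 3 and 1.
Eigenvectors give P = [[2, 5], [−1, −2]] with P⁻¹ = [[−2, −5], [1, 2]], and M = P·diag(3, 1)·P⁻¹.
Then M^8 = P·diag(6561, 1)·P⁻¹ = [[13122, 5], [−6561, −2]] · [[−2, −5], [1, 2]] = [[−26239, −65600], [13120, 32801]].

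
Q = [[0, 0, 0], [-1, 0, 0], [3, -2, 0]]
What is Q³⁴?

[[0, 0, 0], [0, 0, 0], [0, 0, 0]]

Q is strictly triangular, hence nilpotent: Q³ = 0, so Q³⁴ = 0.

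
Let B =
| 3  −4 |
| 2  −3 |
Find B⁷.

[[3, −4], [2, −3]]

B² = I (check: tr B = 0 and det B = −1), so B⁷ = B since 7 is odd.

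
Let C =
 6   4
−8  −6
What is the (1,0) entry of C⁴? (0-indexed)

0

tr C = 0 and det C = −4, so the characteristic polynomial is λ² − (0)λ + (−4) with roots −2 and 2.
Eigenvectors give P = [[−1, −1], [2, 1]] with P⁻¹ = [[1, 1], [−2, −1]], and C = P·diag(−2, 2)·P⁻¹.
Then C⁴ = P·diag(16, 16)·P⁻¹ = [[−16, −16], [32, 16]] · [[1, 1], [−2, −1]] = [[16, 0], [0, 16]].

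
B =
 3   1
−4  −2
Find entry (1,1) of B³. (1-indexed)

B² = [[5, 1], [−4, 0]]
B³ = [[11, 3], [−12, −4]]

11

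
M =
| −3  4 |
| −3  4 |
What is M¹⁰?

M² = M (a projection; rank 1, trace 1), so M¹⁰ = M.

[[−3, 4], [−3, 4]]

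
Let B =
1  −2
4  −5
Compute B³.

[[25, −26], [52, −53]]

tr B = −4 and det B = 3, so the characteristic polynomial is λ² − (−4)λ + (3) with roots −3 and −1.
Eigenvectors give P = [[−1, 1], [−2, 1]] with P⁻¹ = [[1, −1], [2, −1]], and B = P·diag(−3, −1)·P⁻¹.
Then B³ = P·diag(−27, −1)·P⁻¹ = [[27, −1], [54, −1]] · [[1, −1], [2, −1]] = [[25, −26], [52, −53]].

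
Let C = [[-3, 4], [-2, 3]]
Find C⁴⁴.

C² = I (check: tr C = 0 and det C = -1), so C⁴⁴ = I since 44 is even.

[[1, 0], [0, 1]]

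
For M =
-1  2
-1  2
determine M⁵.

[[-1, 2], [-1, 2]]

M² = M (a projection; rank 1, trace 1), so M⁵ = M.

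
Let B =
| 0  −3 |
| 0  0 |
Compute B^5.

B is strictly triangular, hence nilpotent: B^2 = 0, so B^5 = 0.

[[0, 0], [0, 0]]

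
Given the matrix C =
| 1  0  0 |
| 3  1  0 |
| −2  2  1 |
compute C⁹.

C = I + N where N = [[0, 0, 0], [3, 0, 0], [−2, 2, 0]] is strictly lower-triangular, so N³ = 0.
(I + N)⁹ = I + 9·N + 36·N² = [[1, 0, 0], [27, 1, 0], [198, 18, 1]].

[[1, 0, 0], [27, 1, 0], [198, 18, 1]]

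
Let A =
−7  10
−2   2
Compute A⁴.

tr A = −5 and det A = 6, so the characteristic polynomial is λ² − (−5)λ + (6) with roots −2 and −3.
Eigenvectors give P = [[−2, −5], [−1, −2]] with P⁻¹ = [[2, −5], [−1, 2]], and A = P·diag(−2, −3)·P⁻¹.
Then A⁴ = P·diag(16, 81)·P⁻¹ = [[−32, −405], [−16, −162]] · [[2, −5], [−1, 2]] = [[341, −650], [130, −244]].

[[341, −650], [130, −244]]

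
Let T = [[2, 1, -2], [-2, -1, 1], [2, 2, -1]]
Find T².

[[-2, -3, -1], [0, 1, 2], [-2, -2, -1]]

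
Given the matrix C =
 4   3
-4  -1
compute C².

[[4, 9], [-12, -11]]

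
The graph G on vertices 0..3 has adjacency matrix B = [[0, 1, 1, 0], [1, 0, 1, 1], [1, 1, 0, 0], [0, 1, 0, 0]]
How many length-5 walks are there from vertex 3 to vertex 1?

11

The number of length-5 walks from vertex 3 to vertex 1 is entry (3,1) of B⁵, where B is the adjacency matrix.
B² = [[2, 1, 1, 1], [1, 3, 1, 0], [1, 1, 2, 1], [1, 0, 1, 1]]
B³ = [[2, 4, 3, 1], [4, 2, 4, 3], [3, 4, 2, 1], [1, 3, 1, 0]]
B⁴ = [[7, 6, 6, 4], [6, 11, 6, 2], [6, 6, 7, 4], [4, 2, 4, 3]]
B⁵ = [[12, 17, 13, 6], [17, 14, 17, 11], [13, 17, 12, 6], [6, 11, 6, 2]]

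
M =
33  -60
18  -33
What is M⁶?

[[729, 0], [0, 729]]

tr M = 0 and det M = -9, so the characteristic polynomial is λ² − (0)λ + (-9) with roots 3 and -3.
Eigenvectors give P = [[2, 5], [1, 3]] with P⁻¹ = [[3, -5], [-1, 2]], and M = P·diag(3, -3)·P⁻¹.
Then M⁶ = P·diag(729, 729)·P⁻¹ = [[1458, 3645], [729, 2187]] · [[3, -5], [-1, 2]] = [[729, 0], [0, 729]].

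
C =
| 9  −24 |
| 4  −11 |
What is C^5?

tr C = −2 and det C = −3, so the characteristic polynomial is λ² − (−2)λ + (−3) with roots −3 and 1.
Eigenvectors give P = [[−2, 3], [−1, 1]] with P⁻¹ = [[1, −3], [1, −2]], and C = P·diag(−3, 1)·P⁻¹.
Then C^5 = P·diag(−243, 1)·P⁻¹ = [[486, 3], [243, 1]] · [[1, −3], [1, −2]] = [[489, −1464], [244, −731]].

[[489, −1464], [244, −731]]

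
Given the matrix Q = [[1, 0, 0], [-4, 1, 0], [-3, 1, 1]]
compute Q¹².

Q = I + N where N = [[0, 0, 0], [-4, 0, 0], [-3, 1, 0]] is strictly lower-triangular, so N³ = 0.
(I + N)¹² = I + 12·N + 66·N² = [[1, 0, 0], [-48, 1, 0], [-300, 12, 1]].

[[1, 0, 0], [-48, 1, 0], [-300, 12, 1]]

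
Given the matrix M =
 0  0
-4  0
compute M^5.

[[0, 0], [0, 0]]

M is strictly triangular, hence nilpotent: M^2 = 0, so M^5 = 0.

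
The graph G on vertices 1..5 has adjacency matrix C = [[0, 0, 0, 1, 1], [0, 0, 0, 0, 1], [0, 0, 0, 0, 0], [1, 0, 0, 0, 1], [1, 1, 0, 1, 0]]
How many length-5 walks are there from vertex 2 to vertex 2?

The number of length-5 walks from vertex 2 to vertex 2 is entry (2,2) of C^5, where C is the adjacency matrix.
C^2 = [[2, 1, 0, 1, 1], [1, 1, 0, 1, 0], [0, 0, 0, 0, 0], [1, 1, 0, 2, 1], [1, 0, 0, 1, 3]]
C^3 = [[2, 1, 0, 3, 4], [1, 0, 0, 1, 3], [0, 0, 0, 0, 0], [3, 1, 0, 2, 4], [4, 3, 0, 4, 2]]
C^4 = [[7, 4, 0, 6, 6], [4, 3, 0, 4, 2], [0, 0, 0, 0, 0], [6, 4, 0, 7, 6], [6, 2, 0, 6, 11]]
C^5 = [[12, 6, 0, 13, 17], [6, 2, 0, 6, 11], [0, 0, 0, 0, 0], [13, 6, 0, 12, 17], [17, 11, 0, 17, 14]]

2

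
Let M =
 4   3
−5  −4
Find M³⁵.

[[4, 3], [−5, −4]]

M² = I (check: tr M = 0 and det M = −1), so M³⁵ = M since 35 is odd.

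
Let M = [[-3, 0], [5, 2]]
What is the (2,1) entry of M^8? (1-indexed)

-6305

tr M = -1 and det M = -6, so the characteristic polynomial is λ² − (-1)λ + (-6) with roots -3 and 2.
Eigenvectors give P = [[-1, 0], [1, 1]] with P⁻¹ = [[-1, 0], [1, 1]], and M = P·diag(-3, 2)·P⁻¹.
Then M^8 = P·diag(6561, 256)·P⁻¹ = [[-6561, 0], [6561, 256]] · [[-1, 0], [1, 1]] = [[6561, 0], [-6305, 256]].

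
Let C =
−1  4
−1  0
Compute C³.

[[7, −12], [3, 4]]

C² = [[−3, −4], [1, −4]]
C³ = [[7, −12], [3, 4]]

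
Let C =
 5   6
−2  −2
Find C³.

[[29, 42], [−14, −20]]

tr C = 3 and det C = 2, so the characteristic polynomial is λ² − (3)λ + (2) with roots 2 and 1.
Eigenvectors give P = [[−2, −3], [1, 2]] with P⁻¹ = [[−2, −3], [1, 2]], and C = P·diag(2, 1)·P⁻¹.
Then C³ = P·diag(8, 1)·P⁻¹ = [[−16, −3], [8, 2]] · [[−2, −3], [1, 2]] = [[29, 42], [−14, −20]].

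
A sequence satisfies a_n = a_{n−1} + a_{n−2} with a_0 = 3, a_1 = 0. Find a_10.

With companion matrix B = [[1, 1], [1, 0]], [a_n, a_{n−1}]ᵀ = B·[a_{n−1}, a_{n−2}]ᵀ, so [a_10, a_9]ᵀ = B⁹·[a_1, a_0]ᵀ.
B⁹ = [[55, 34], [34, 21]], giving [a_10, a_9]ᵀ = [[102], [63]].

102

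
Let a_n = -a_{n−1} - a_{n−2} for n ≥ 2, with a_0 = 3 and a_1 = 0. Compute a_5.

With companion matrix T = [[-1, -1], [1, 0]], [a_n, a_{n−1}]ᵀ = T·[a_{n−1}, a_{n−2}]ᵀ, so [a_5, a_4]ᵀ = T^4·[a_1, a_0]ᵀ.
T^4 = [[-1, -1], [1, 0]], giving [a_5, a_4]ᵀ = [[-3], [0]].

-3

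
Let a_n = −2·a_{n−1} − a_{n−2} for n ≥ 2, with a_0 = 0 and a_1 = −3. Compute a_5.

With companion matrix T = [[−2, −1], [1, 0]], [a_n, a_{n−1}]ᵀ = T·[a_{n−1}, a_{n−2}]ᵀ, so [a_5, a_4]ᵀ = T^4·[a_1, a_0]ᵀ.
T^4 = [[5, 4], [−4, −3]], giving [a_5, a_4]ᵀ = [[−15], [12]].

−15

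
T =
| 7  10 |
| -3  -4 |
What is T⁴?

tr T = 3 and det T = 2, so the characteristic polynomial is λ² − (3)λ + (2) with roots 1 and 2.
Eigenvectors give P = [[-5, -2], [3, 1]] with P⁻¹ = [[1, 2], [-3, -5]], and T = P·diag(1, 2)·P⁻¹.
Then T⁴ = P·diag(1, 16)·P⁻¹ = [[-5, -32], [3, 16]] · [[1, 2], [-3, -5]] = [[91, 150], [-45, -74]].

[[91, 150], [-45, -74]]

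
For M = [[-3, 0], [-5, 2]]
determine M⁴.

[[81, 0], [65, 16]]

tr M = -1 and det M = -6, so the characteristic polynomial is λ² − (-1)λ + (-6) with roots -3 and 2.
Eigenvectors give P = [[1, 0], [1, 1]] with P⁻¹ = [[1, 0], [-1, 1]], and M = P·diag(-3, 2)·P⁻¹.
Then M⁴ = P·diag(81, 16)·P⁻¹ = [[81, 0], [81, 16]] · [[1, 0], [-1, 1]] = [[81, 0], [65, 16]].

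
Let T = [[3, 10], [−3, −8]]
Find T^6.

[[−3261, −6650], [1995, 4054]]

tr T = −5 and det T = 6, so the characteristic polynomial is λ² − (−5)λ + (6) with roots −2 and −3.
Eigenvectors give P = [[−2, −5], [1, 3]] with P⁻¹ = [[−3, −5], [1, 2]], and T = P·diag(−2, −3)·P⁻¹.
Then T^6 = P·diag(64, 729)·P⁻¹ = [[−128, −3645], [64, 2187]] · [[−3, −5], [1, 2]] = [[−3261, −6650], [1995, 4054]].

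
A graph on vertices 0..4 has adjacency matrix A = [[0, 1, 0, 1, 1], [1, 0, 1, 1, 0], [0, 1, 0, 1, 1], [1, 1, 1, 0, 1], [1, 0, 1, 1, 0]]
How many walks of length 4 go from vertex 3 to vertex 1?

The number of length-4 walks from vertex 3 to vertex 1 is entry (3,1) of A⁴, where A is the adjacency matrix.
A² = [[3, 1, 3, 2, 1], [1, 3, 1, 2, 3], [3, 1, 3, 2, 1], [2, 2, 2, 4, 2], [1, 3, 1, 2, 3]]
A³ = [[4, 8, 4, 8, 8], [8, 4, 8, 8, 4], [4, 8, 4, 8, 8], [8, 8, 8, 8, 8], [8, 4, 8, 8, 4]]
A⁴ = [[24, 16, 24, 24, 16], [16, 24, 16, 24, 24], [24, 16, 24, 24, 16], [24, 24, 24, 32, 24], [16, 24, 16, 24, 24]]

24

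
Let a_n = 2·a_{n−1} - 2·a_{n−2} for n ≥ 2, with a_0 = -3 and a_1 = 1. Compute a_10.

With companion matrix C = [[2, -2], [1, 0]], [a_n, a_{n−1}]ᵀ = C·[a_{n−1}, a_{n−2}]ᵀ, so [a_10, a_9]ᵀ = C⁹·[a_1, a_0]ᵀ.
C⁹ = [[32, -32], [16, 0]], giving [a_10, a_9]ᵀ = [[128], [16]].

128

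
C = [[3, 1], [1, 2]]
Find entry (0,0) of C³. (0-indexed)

C² = [[10, 5], [5, 5]]
C³ = [[35, 20], [20, 15]]

35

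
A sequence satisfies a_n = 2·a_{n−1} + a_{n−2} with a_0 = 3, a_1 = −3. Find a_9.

−1731

With companion matrix B = [[2, 1], [1, 0]], [a_n, a_{n−1}]ᵀ = B·[a_{n−1}, a_{n−2}]ᵀ, so [a_9, a_8]ᵀ = B⁸·[a_1, a_0]ᵀ.
B⁸ = [[985, 408], [408, 169]], giving [a_9, a_8]ᵀ = [[−1731], [−717]].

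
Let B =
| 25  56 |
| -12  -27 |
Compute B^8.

[[-39359, -91840], [19680, 45921]]

tr B = -2 and det B = -3, so the characteristic polynomial is λ² − (-2)λ + (-3) with roots -3 and 1.
Eigenvectors give P = [[-2, 7], [1, -3]] with P⁻¹ = [[3, 7], [1, 2]], and B = P·diag(-3, 1)·P⁻¹.
Then B^8 = P·diag(6561, 1)·P⁻¹ = [[-13122, 7], [6561, -3]] · [[3, 7], [1, 2]] = [[-39359, -91840], [19680, 45921]].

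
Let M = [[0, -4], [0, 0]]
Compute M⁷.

M is strictly triangular, hence nilpotent: M² = 0, so M⁷ = 0.

[[0, 0], [0, 0]]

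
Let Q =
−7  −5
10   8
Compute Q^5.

tr Q = 1 and det Q = −6, so the characteristic polynomial is λ² − (1)λ + (−6) with roots −2 and 3.
Eigenvectors give P = [[−1, −1], [1, 2]] with P⁻¹ = [[−2, −1], [1, 1]], and Q = P·diag(−2, 3)·P⁻¹.
Then Q^5 = P·diag(−32, 243)·P⁻¹ = [[32, −243], [−32, 486]] · [[−2, −1], [1, 1]] = [[−307, −275], [550, 518]].

[[−307, −275], [550, 518]]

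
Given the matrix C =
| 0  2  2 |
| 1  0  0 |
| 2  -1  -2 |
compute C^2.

[[6, -2, -4], [0, 2, 2], [-5, 6, 8]]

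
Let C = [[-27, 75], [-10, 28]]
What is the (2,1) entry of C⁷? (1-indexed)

tr C = 1 and det C = -6, so the characteristic polynomial is λ² − (1)λ + (-6) with roots -2 and 3.
Eigenvectors give P = [[3, -5], [1, -2]] with P⁻¹ = [[2, -5], [1, -3]], and C = P·diag(-2, 3)·P⁻¹.
Then C⁷ = P·diag(-128, 2187)·P⁻¹ = [[-384, -10935], [-128, -4374]] · [[2, -5], [1, -3]] = [[-11703, 34725], [-4630, 13762]].

-4630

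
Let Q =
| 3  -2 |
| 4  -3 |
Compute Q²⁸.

Q² = I (check: tr Q = 0 and det Q = -1), so Q²⁸ = I since 28 is even.

[[1, 0], [0, 1]]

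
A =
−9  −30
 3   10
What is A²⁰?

[[−9, −30], [3, 10]]

A² = A (a projection; rank 1, trace 1), so A²⁰ = A.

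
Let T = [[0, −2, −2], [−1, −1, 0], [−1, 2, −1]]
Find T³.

[[0, −2, −10], [−5, −1, −4], [−1, 10, −1]]

T² = [[4, −2, 2], [1, 3, 2], [−1, −2, 3]]
T³ = [[0, −2, −10], [−5, −1, −4], [−1, 10, −1]]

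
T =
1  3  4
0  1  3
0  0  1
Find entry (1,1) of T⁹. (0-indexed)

1

T = I + N where N = [[0, 3, 4], [0, 0, 3], [0, 0, 0]] is strictly upper-triangular, so N³ = 0.
(I + N)⁹ = I + 9·N + 36·N² = [[1, 27, 360], [0, 1, 27], [0, 0, 1]].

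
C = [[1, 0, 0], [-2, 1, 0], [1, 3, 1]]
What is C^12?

[[1, 0, 0], [-24, 1, 0], [-384, 36, 1]]

C = I + N where N = [[0, 0, 0], [-2, 0, 0], [1, 3, 0]] is strictly lower-triangular, so N^3 = 0.
(I + N)^12 = I + 12·N + 66·N^2 = [[1, 0, 0], [-24, 1, 0], [-384, 36, 1]].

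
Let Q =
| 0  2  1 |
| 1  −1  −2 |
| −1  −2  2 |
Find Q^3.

[[−2, 10, 5], [8, −3, −15], [−11, −18, 18]]

Q^2 = [[1, −4, −2], [1, 7, −1], [−4, −4, 7]]
Q^3 = [[−2, 10, 5], [8, −3, −15], [−11, −18, 18]]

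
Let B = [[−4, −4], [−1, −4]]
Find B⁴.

[[656, 1280], [320, 656]]

B² = [[20, 32], [8, 20]]
B³ = [[−112, −208], [−52, −112]]
B⁴ = [[656, 1280], [320, 656]]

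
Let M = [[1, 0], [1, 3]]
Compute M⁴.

[[1, 0], [40, 81]]

M² = [[1, 0], [4, 9]]
M³ = [[1, 0], [13, 27]]
M⁴ = [[1, 0], [40, 81]]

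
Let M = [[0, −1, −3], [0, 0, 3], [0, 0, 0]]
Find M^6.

[[0, 0, 0], [0, 0, 0], [0, 0, 0]]

M is strictly triangular, hence nilpotent: M^3 = 0, so M^6 = 0.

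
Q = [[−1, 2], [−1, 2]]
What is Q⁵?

[[−1, 2], [−1, 2]]

Q² = Q (a projection; rank 1, trace 1), so Q⁵ = Q.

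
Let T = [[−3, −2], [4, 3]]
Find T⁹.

T² = I (check: tr T = 0 and det T = −1), so T⁹ = T since 9 is odd.

[[−3, −2], [4, 3]]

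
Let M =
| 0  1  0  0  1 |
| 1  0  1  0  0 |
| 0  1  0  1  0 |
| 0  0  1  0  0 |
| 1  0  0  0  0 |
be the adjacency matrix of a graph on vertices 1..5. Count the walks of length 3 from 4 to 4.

The number of length-3 walks from vertex 4 to vertex 4 is entry (4,4) of M^3, where M is the adjacency matrix.
M^2 = [[2, 0, 1, 0, 0], [0, 2, 0, 1, 1], [1, 0, 2, 0, 0], [0, 1, 0, 1, 0], [0, 1, 0, 0, 1]]
M^3 = [[0, 3, 0, 1, 2], [3, 0, 3, 0, 0], [0, 3, 0, 2, 1], [1, 0, 2, 0, 0], [2, 0, 1, 0, 0]]

0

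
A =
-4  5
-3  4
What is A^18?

A² = I (check: tr A = 0 and det A = -1), so A^18 = I since 18 is even.

[[1, 0], [0, 1]]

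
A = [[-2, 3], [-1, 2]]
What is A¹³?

A² = I (check: tr A = 0 and det A = -1), so A¹³ = A since 13 is odd.

[[-2, 3], [-1, 2]]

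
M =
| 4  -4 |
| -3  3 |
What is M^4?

M^2 = [[28, -28], [-21, 21]]
M^3 = [[196, -196], [-147, 147]]
M^4 = [[1372, -1372], [-1029, 1029]]

[[1372, -1372], [-1029, 1029]]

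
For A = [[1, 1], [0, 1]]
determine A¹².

[[1, 12], [0, 1]]

A = I + N where N = [[0, 1], [0, 0]] is strictly upper-triangular, so N² = 0.
(I + N)¹² = I + 12·N = [[1, 12], [0, 1]].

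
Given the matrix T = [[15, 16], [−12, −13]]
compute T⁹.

tr T = 2 and det T = −3, so the characteristic polynomial is λ² − (2)λ + (−3) with roots 3 and −1.
Eigenvectors give P = [[−4, −1], [3, 1]] with P⁻¹ = [[−1, −1], [3, 4]], and T = P·diag(3, −1)·P⁻¹.
Then T⁹ = P·diag(19683, −1)·P⁻¹ = [[−78732, 1], [59049, −1]] · [[−1, −1], [3, 4]] = [[78735, 78736], [−59052, −59053]].

[[78735, 78736], [−59052, −59053]]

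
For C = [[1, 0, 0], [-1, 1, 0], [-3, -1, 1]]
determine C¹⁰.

C = I + N where N = [[0, 0, 0], [-1, 0, 0], [-3, -1, 0]] is strictly lower-triangular, so N³ = 0.
(I + N)¹⁰ = I + 10·N + 45·N² = [[1, 0, 0], [-10, 1, 0], [15, -10, 1]].

[[1, 0, 0], [-10, 1, 0], [15, -10, 1]]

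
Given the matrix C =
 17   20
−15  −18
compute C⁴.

tr C = −1 and det C = −6, so the characteristic polynomial is λ² − (−1)λ + (−6) with roots −3 and 2.
Eigenvectors give P = [[−1, 4], [1, −3]] with P⁻¹ = [[3, 4], [1, 1]], and C = P·diag(−3, 2)·P⁻¹.
Then C⁴ = P·diag(81, 16)·P⁻¹ = [[−81, 64], [81, −48]] · [[3, 4], [1, 1]] = [[−179, −260], [195, 276]].

[[−179, −260], [195, 276]]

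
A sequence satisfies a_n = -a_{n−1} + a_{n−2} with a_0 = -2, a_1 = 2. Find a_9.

With companion matrix T = [[-1, 1], [1, 0]], [a_n, a_{n−1}]ᵀ = T·[a_{n−1}, a_{n−2}]ᵀ, so [a_9, a_8]ᵀ = T^8·[a_1, a_0]ᵀ.
T^8 = [[34, -21], [-21, 13]], giving [a_9, a_8]ᵀ = [[110], [-68]].

110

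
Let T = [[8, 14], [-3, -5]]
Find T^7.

tr T = 3 and det T = 2, so the characteristic polynomial is λ² − (3)λ + (2) with roots 2 and 1.
Eigenvectors give P = [[7, -2], [-3, 1]] with P⁻¹ = [[1, 2], [3, 7]], and T = P·diag(2, 1)·P⁻¹.
Then T^7 = P·diag(128, 1)·P⁻¹ = [[896, -2], [-384, 1]] · [[1, 2], [3, 7]] = [[890, 1778], [-381, -761]].

[[890, 1778], [-381, -761]]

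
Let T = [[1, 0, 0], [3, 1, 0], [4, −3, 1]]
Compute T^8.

[[1, 0, 0], [24, 1, 0], [−220, −24, 1]]

T = I + N where N = [[0, 0, 0], [3, 0, 0], [4, −3, 0]] is strictly lower-triangular, so N^3 = 0.
(I + N)^8 = I + 8·N + 28·N^2 = [[1, 0, 0], [24, 1, 0], [−220, −24, 1]].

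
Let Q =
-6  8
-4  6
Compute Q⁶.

tr Q = 0 and det Q = -4, so the characteristic polynomial is λ² − (0)λ + (-4) with roots 2 and -2.
Eigenvectors give P = [[-1, 2], [-1, 1]] with P⁻¹ = [[1, -2], [1, -1]], and Q = P·diag(2, -2)·P⁻¹.
Then Q⁶ = P·diag(64, 64)·P⁻¹ = [[-64, 128], [-64, 64]] · [[1, -2], [1, -1]] = [[64, 0], [0, 64]].

[[64, 0], [0, 64]]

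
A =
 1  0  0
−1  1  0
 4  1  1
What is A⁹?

A = I + N where N = [[0, 0, 0], [−1, 0, 0], [4, 1, 0]] is strictly lower-triangular, so N³ = 0.
(I + N)⁹ = I + 9·N + 36·N² = [[1, 0, 0], [−9, 1, 0], [0, 9, 1]].

[[1, 0, 0], [−9, 1, 0], [0, 9, 1]]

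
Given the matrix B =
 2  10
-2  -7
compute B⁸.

[[-24964, -63050], [12610, 31781]]

tr B = -5 and det B = 6, so the characteristic polynomial is λ² − (-5)λ + (6) with roots -2 and -3.
Eigenvectors give P = [[5, -2], [-2, 1]] with P⁻¹ = [[1, 2], [2, 5]], and B = P·diag(-2, -3)·P⁻¹.
Then B⁸ = P·diag(256, 6561)·P⁻¹ = [[1280, -13122], [-512, 6561]] · [[1, 2], [2, 5]] = [[-24964, -63050], [12610, 31781]].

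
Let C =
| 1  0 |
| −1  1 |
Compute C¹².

C = I + N where N = [[0, 0], [−1, 0]] is strictly lower-triangular, so N² = 0.
(I + N)¹² = I + 12·N = [[1, 0], [−12, 1]].

[[1, 0], [−12, 1]]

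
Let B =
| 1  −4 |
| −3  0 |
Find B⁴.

B² = [[13, −4], [−3, 12]]
B³ = [[25, −52], [−39, 12]]
B⁴ = [[181, −100], [−75, 156]]

[[181, −100], [−75, 156]]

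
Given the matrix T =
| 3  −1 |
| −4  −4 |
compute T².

[[13, 1], [4, 20]]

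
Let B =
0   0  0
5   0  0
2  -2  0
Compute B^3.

B is strictly triangular, hence nilpotent: B^3 = 0, so B^3 = 0.

[[0, 0, 0], [0, 0, 0], [0, 0, 0]]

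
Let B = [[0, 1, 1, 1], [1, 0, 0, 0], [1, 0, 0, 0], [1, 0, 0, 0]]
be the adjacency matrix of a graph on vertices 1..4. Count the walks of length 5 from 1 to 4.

9

The number of length-5 walks from vertex 1 to vertex 4 is entry (1,4) of B⁵, where B is the adjacency matrix.
B² = [[3, 0, 0, 0], [0, 1, 1, 1], [0, 1, 1, 1], [0, 1, 1, 1]]
B³ = [[0, 3, 3, 3], [3, 0, 0, 0], [3, 0, 0, 0], [3, 0, 0, 0]]
B⁴ = [[9, 0, 0, 0], [0, 3, 3, 3], [0, 3, 3, 3], [0, 3, 3, 3]]
B⁵ = [[0, 9, 9, 9], [9, 0, 0, 0], [9, 0, 0, 0], [9, 0, 0, 0]]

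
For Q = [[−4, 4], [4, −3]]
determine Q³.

Q² = [[32, −28], [−28, 25]]
Q³ = [[−240, 212], [212, −187]]

[[−240, 212], [212, −187]]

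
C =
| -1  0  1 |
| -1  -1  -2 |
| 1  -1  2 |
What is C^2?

[[2, -1, 1], [0, 3, -3], [2, -1, 7]]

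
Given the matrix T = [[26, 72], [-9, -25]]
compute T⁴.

tr T = 1 and det T = -2, so the characteristic polynomial is λ² − (1)λ + (-2) with roots -1 and 2.
Eigenvectors give P = [[-8, 3], [3, -1]] with P⁻¹ = [[1, 3], [3, 8]], and T = P·diag(-1, 2)·P⁻¹.
Then T⁴ = P·diag(1, 16)·P⁻¹ = [[-8, 48], [3, -16]] · [[1, 3], [3, 8]] = [[136, 360], [-45, -119]].

[[136, 360], [-45, -119]]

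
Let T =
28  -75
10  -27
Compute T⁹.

[[120658, -302925], [40390, -101487]]

tr T = 1 and det T = -6, so the characteristic polynomial is λ² − (1)λ + (-6) with roots -2 and 3.
Eigenvectors give P = [[-5, 3], [-2, 1]] with P⁻¹ = [[1, -3], [2, -5]], and T = P·diag(-2, 3)·P⁻¹.
Then T⁹ = P·diag(-512, 19683)·P⁻¹ = [[2560, 59049], [1024, 19683]] · [[1, -3], [2, -5]] = [[120658, -302925], [40390, -101487]].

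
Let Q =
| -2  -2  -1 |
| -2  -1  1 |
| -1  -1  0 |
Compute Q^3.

[[-32, -25, -2], [-19, -15, -1], [-14, -11, -1]]

Q^2 = [[9, 7, 0], [5, 4, 1], [4, 3, 0]]
Q^3 = [[-32, -25, -2], [-19, -15, -1], [-14, -11, -1]]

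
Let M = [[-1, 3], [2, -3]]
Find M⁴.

M² = [[7, -12], [-8, 15]]
M³ = [[-31, 57], [38, -69]]
M⁴ = [[145, -264], [-176, 321]]

[[145, -264], [-176, 321]]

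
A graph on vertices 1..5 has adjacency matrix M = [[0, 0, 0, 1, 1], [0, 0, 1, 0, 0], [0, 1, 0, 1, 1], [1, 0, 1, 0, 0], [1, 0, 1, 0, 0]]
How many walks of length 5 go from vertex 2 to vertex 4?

The number of length-5 walks from vertex 2 to vertex 4 is entry (2,4) of M⁵, where M is the adjacency matrix.
M² = [[2, 0, 2, 0, 0], [0, 1, 0, 1, 1], [2, 0, 3, 0, 0], [0, 1, 0, 2, 2], [0, 1, 0, 2, 2]]
M³ = [[0, 2, 0, 4, 4], [2, 0, 3, 0, 0], [0, 3, 0, 5, 5], [4, 0, 5, 0, 0], [4, 0, 5, 0, 0]]
M⁴ = [[8, 0, 10, 0, 0], [0, 3, 0, 5, 5], [10, 0, 13, 0, 0], [0, 5, 0, 9, 9], [0, 5, 0, 9, 9]]
M⁵ = [[0, 10, 0, 18, 18], [10, 0, 13, 0, 0], [0, 13, 0, 23, 23], [18, 0, 23, 0, 0], [18, 0, 23, 0, 0]]

0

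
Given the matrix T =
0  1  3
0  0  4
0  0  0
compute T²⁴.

[[0, 0, 0], [0, 0, 0], [0, 0, 0]]

T is strictly triangular, hence nilpotent: T³ = 0, so T²⁴ = 0.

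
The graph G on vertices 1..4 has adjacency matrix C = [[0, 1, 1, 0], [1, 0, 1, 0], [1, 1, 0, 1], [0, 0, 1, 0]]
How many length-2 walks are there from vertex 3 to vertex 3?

The number of length-2 walks from vertex 3 to vertex 3 is entry (3,3) of C², where C is the adjacency matrix.
C² = [[2, 1, 1, 1], [1, 2, 1, 1], [1, 1, 3, 0], [1, 1, 0, 1]]

3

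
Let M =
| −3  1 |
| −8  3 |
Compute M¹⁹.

[[−3, 1], [−8, 3]]

M² = I (check: tr M = 0 and det M = −1), so M¹⁹ = M since 19 is odd.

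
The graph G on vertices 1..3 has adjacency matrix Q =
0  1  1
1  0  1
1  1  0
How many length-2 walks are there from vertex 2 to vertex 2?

The number of length-2 walks from vertex 2 to vertex 2 is entry (2,2) of Q², where Q is the adjacency matrix.
Q² = [[2, 1, 1], [1, 2, 1], [1, 1, 2]]

2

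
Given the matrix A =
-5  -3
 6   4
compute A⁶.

[[127, 63], [-126, -62]]

tr A = -1 and det A = -2, so the characteristic polynomial is λ² − (-1)λ + (-2) with roots -2 and 1.
Eigenvectors give P = [[1, 1], [-1, -2]] with P⁻¹ = [[2, 1], [-1, -1]], and A = P·diag(-2, 1)·P⁻¹.
Then A⁶ = P·diag(64, 1)·P⁻¹ = [[64, 1], [-64, -2]] · [[2, 1], [-1, -1]] = [[127, 63], [-126, -62]].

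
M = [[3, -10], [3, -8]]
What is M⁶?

[[-3261, 6650], [-1995, 4054]]

tr M = -5 and det M = 6, so the characteristic polynomial is λ² − (-5)λ + (6) with roots -2 and -3.
Eigenvectors give P = [[2, -5], [1, -3]] with P⁻¹ = [[3, -5], [1, -2]], and M = P·diag(-2, -3)·P⁻¹.
Then M⁶ = P·diag(64, 729)·P⁻¹ = [[128, -3645], [64, -2187]] · [[3, -5], [1, -2]] = [[-3261, 6650], [-1995, 4054]].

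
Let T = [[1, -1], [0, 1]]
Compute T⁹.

T = I + N where N = [[0, -1], [0, 0]] is strictly upper-triangular, so N² = 0.
(I + N)⁹ = I + 9·N = [[1, -9], [0, 1]].

[[1, -9], [0, 1]]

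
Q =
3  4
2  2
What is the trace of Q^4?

Q^2 = [[17, 20], [10, 12]]
Q^3 = [[91, 108], [54, 64]]
Q^4 = [[489, 580], [290, 344]]

833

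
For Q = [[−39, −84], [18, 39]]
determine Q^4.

[[81, 0], [0, 81]]

tr Q = 0 and det Q = −9, so the characteristic polynomial is λ² − (0)λ + (−9) with roots 3 and −3.
Eigenvectors give P = [[−2, 7], [1, −3]] with P⁻¹ = [[3, 7], [1, 2]], and Q = P·diag(3, −3)·P⁻¹.
Then Q^4 = P·diag(81, 81)·P⁻¹ = [[−162, 567], [81, −243]] · [[3, 7], [1, 2]] = [[81, 0], [0, 81]].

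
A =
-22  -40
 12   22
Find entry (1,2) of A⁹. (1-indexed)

tr A = 0 and det A = -4, so the characteristic polynomial is λ² − (0)λ + (-4) with roots 2 and -2.
Eigenvectors give P = [[-5, -2], [3, 1]] with P⁻¹ = [[1, 2], [-3, -5]], and A = P·diag(2, -2)·P⁻¹.
Then A⁹ = P·diag(512, -512)·P⁻¹ = [[-2560, 1024], [1536, -512]] · [[1, 2], [-3, -5]] = [[-5632, -10240], [3072, 5632]].

-10240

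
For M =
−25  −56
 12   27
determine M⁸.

tr M = 2 and det M = −3, so the characteristic polynomial is λ² − (2)λ + (−3) with roots −1 and 3.
Eigenvectors give P = [[7, −2], [−3, 1]] with P⁻¹ = [[1, 2], [3, 7]], and M = P·diag(−1, 3)·P⁻¹.
Then M⁸ = P·diag(1, 6561)·P⁻¹ = [[7, −13122], [−3, 6561]] · [[1, 2], [3, 7]] = [[−39359, −91840], [19680, 45921]].

[[−39359, −91840], [19680, 45921]]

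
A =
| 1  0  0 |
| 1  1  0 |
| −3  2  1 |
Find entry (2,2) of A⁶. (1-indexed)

1

A = I + N where N = [[0, 0, 0], [1, 0, 0], [−3, 2, 0]] is strictly lower-triangular, so N³ = 0.
(I + N)⁶ = I + 6·N + 15·N² = [[1, 0, 0], [6, 1, 0], [12, 12, 1]].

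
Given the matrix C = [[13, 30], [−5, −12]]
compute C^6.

[[2059, 3990], [−665, −1266]]

tr C = 1 and det C = −6, so the characteristic polynomial is λ² − (1)λ + (−6) with roots 3 and −2.
Eigenvectors give P = [[−3, −2], [1, 1]] with P⁻¹ = [[−1, −2], [1, 3]], and C = P·diag(3, −2)·P⁻¹.
Then C^6 = P·diag(729, 64)·P⁻¹ = [[−2187, −128], [729, 64]] · [[−1, −2], [1, 3]] = [[2059, 3990], [−665, −1266]].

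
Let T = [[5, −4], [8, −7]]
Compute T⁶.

tr T = −2 and det T = −3, so the characteristic polynomial is λ² − (−2)λ + (−3) with roots −3 and 1.
Eigenvectors give P = [[1, −1], [2, −1]] with P⁻¹ = [[−1, 1], [−2, 1]], and T = P·diag(−3, 1)·P⁻¹.
Then T⁶ = P·diag(729, 1)·P⁻¹ = [[729, −1], [1458, −1]] · [[−1, 1], [−2, 1]] = [[−727, 728], [−1456, 1457]].

[[−727, 728], [−1456, 1457]]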